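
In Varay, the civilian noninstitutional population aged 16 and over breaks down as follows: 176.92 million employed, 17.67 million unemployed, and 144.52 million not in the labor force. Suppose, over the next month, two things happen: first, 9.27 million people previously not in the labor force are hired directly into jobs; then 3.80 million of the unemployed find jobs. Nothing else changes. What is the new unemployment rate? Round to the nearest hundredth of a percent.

New unemployment rate ≈ 6.80%.

Initially, labor force = 176.92 + 17.67 = 194.59 million, so u = 17.67/194.59 = 9.08%.
After the first change, employed and labor force both rise by 9.27; unemployed unchanged → E = 186.19, U = 17.67, labor force = 203.86 million.
After the second change, unemployed falls and employed rises by 3.80; labor force unchanged → E = 189.99, U = 13.87, labor force = 203.86 million.
New unemployment rate = 13.87 / 203.86 = 6.80%.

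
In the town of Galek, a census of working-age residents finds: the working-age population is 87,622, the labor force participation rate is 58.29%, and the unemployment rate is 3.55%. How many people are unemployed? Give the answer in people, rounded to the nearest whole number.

About 1,813 are unemployed.

Labor force = 0.5829 × 87,622 = 51,075.
Unemployed = 0.0355 × 51,075 ≈ 1,813.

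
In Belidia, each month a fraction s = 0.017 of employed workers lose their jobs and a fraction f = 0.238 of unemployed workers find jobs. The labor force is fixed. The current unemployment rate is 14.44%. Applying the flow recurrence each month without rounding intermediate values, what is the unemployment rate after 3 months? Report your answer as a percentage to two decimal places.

With a fixed labor force, u_{t+1} = u_t + s·(1−u_t) − f·u_t = u_t·(1−s−f) + s.
Here 1−s−f = 0.745 and s = 0.017.
u_1 = 0.144400 × 0.745 + 0.017 = 0.124578.
u_2 = 0.124578 × 0.745 + 0.017 = 0.109811.
u_3 = 0.109811 × 0.745 + 0.017 = 0.098809.

Unemployment rate after three months ≈ 9.88%.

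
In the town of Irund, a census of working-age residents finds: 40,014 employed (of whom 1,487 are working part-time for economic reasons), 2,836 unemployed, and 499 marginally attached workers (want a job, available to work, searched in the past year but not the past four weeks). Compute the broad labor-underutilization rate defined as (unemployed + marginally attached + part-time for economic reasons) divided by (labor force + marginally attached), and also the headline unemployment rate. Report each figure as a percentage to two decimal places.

Broad underutilization rate ≈ 11.12%; headline unemployment rate ≈ 6.62%.

Labor force = 40,014 + 2,836 = 42,850.
Numerator = 2,836 + 499 + 1,487 = 4,822.
Denominator = 42,850 + 499 = 43,349.
Broad rate = 4,822 / 43,349 = 11.12%.
Headline unemployment rate = 2,836 / 42,850 = 6.62%.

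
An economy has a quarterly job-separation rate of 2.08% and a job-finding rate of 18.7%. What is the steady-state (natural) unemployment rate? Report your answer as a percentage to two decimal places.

Steady-state unemployment rate ≈ 10.01%.

At steady state the flows balance: s·E = f·U, so U/(E+U) = s/(s+f).
u* = 2.08 / (2.08 + 18.7) = 2.08 / 20.78 = 10.01%.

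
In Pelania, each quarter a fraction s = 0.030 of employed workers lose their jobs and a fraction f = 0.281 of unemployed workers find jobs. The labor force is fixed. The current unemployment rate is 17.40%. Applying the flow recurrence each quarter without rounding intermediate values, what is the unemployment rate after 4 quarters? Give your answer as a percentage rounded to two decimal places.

Unemployment rate after four quarters ≈ 11.39%.

With a fixed labor force, u_{t+1} = u_t + s·(1−u_t) − f·u_t = u_t·(1−s−f) + s.
Here 1−s−f = 0.689 and s = 0.030.
u_1 = 0.174000 × 0.689 + 0.030 = 0.149886.
u_2 = 0.149886 × 0.689 + 0.030 = 0.133271.
u_3 = 0.133271 × 0.689 + 0.030 = 0.121824.
u_4 = 0.121824 × 0.689 + 0.030 = 0.113937.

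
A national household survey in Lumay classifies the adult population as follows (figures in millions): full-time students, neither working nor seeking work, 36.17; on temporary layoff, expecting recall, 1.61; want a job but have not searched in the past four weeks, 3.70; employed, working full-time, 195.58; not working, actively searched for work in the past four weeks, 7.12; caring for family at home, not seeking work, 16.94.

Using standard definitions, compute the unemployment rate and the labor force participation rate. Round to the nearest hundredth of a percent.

Employed = 195.58 million.
Unemployed = 1.61 + 7.12 = 8.73 million (jobless and actively searching, or on temporary layoff).
Labor force = 195.58 + 8.73 = 204.31 million.
Not in labor force = 36.17 + 3.70 + 16.94 = 56.81 million (those not working and not actively searching are outside the labor force — including those who want a job but have given up searching).
Civilian working-age population = 204.31 + 56.81 = 261.12 million.
Unemployment rate = 8.73 / 204.31 = 4.27%.
Labor force participation rate = 204.31 / 261.12 = 78.24%.

Unemployment rate ≈ 4.27%; labor force participation rate ≈ 78.24%.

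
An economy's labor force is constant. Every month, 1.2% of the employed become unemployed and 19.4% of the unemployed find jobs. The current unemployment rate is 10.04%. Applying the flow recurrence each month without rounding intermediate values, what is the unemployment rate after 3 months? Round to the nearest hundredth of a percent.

With a fixed labor force, u_{t+1} = u_t + s·(1−u_t) − f·u_t = u_t·(1−s−f) + s.
Here 1−s−f = 0.794 and s = 0.012.
u_1 = 0.100400 × 0.794 + 0.012 = 0.091718.
u_2 = 0.091718 × 0.794 + 0.012 = 0.084824.
u_3 = 0.084824 × 0.794 + 0.012 = 0.079350.

Unemployment rate after three months ≈ 7.94%.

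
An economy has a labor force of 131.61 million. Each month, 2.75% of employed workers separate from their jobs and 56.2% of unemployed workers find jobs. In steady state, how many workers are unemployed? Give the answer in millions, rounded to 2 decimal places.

About 6.14 million are unemployed in steady state.

Steady-state unemployment rate u* = s/(s+f) = 2.75/(2.75+56.2) = 0.046650.
Unemployed = u* × labor force = 0.046650 × 131.61 ≈ 6.14 million.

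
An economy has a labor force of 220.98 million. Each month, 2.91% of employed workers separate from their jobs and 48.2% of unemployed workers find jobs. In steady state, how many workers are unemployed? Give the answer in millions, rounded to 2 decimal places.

Steady-state unemployment rate u* = s/(s+f) = 2.91/(2.91+48.2) = 0.056936.
Unemployed = u* × labor force = 0.056936 × 220.98 ≈ 12.58 million.

About 12.58 million are unemployed in steady state.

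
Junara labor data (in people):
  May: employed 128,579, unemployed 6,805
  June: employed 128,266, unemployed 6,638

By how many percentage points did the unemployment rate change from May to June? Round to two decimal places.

The unemployment rate changed by −0.11 percentage points.

May: labor force = 128,579 + 6,805 = 135,384; u = 6,805/135,384 = 5.03%.
June: labor force = 128,266 + 6,638 = 134,904; u = 6,638/134,904 = 4.92%.
Change = 4.92% − 5.03% = −0.11 pp.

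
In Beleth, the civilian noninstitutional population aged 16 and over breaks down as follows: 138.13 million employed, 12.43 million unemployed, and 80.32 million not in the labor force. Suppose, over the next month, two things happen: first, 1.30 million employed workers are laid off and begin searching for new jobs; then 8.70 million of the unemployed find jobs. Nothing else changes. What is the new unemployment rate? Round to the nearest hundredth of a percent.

Initially, labor force = 138.13 + 12.43 = 150.56 million, so u = 12.43/150.56 = 8.26%.
After the first change, employed falls and unemployed rises by 1.30; labor force unchanged → E = 136.83, U = 13.73, labor force = 150.56 million.
After the second change, unemployed falls and employed rises by 8.70; labor force unchanged → E = 145.53, U = 5.03, labor force = 150.56 million.
New unemployment rate = 5.03 / 150.56 = 3.34%.

New unemployment rate ≈ 3.34%.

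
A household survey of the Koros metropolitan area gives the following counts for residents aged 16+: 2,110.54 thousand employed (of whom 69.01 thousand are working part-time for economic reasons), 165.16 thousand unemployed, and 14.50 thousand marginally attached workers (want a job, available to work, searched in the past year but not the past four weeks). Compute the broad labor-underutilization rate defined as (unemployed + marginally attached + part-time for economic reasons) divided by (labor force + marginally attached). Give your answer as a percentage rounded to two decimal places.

Broad underutilization rate ≈ 10.86%.

Labor force = 2,110.54 + 165.16 = 2,275.70 thousand.
Numerator = 165.16 + 14.50 + 69.01 = 248.67 thousand.
Denominator = 2,275.70 + 14.50 = 2,290.20 thousand.
Broad rate = 248.67 / 2,290.20 = 10.86%.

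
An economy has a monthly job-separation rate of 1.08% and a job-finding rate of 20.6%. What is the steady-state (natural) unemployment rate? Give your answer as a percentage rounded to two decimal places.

Steady-state unemployment rate ≈ 4.98%.

At steady state the flows balance: s·E = f·U, so U/(E+U) = s/(s+f).
u* = 1.08 / (1.08 + 20.6) = 1.08 / 21.68 = 4.98%.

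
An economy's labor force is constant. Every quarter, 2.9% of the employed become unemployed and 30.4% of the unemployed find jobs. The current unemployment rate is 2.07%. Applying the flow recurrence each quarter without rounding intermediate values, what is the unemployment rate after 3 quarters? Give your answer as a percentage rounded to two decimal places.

With a fixed labor force, u_{t+1} = u_t + s·(1−u_t) − f·u_t = u_t·(1−s−f) + s.
Here 1−s−f = 0.667 and s = 0.029.
u_1 = 0.020700 × 0.667 + 0.029 = 0.042807.
u_2 = 0.042807 × 0.667 + 0.029 = 0.057552.
u_3 = 0.057552 × 0.667 + 0.029 = 0.067387.

Unemployment rate after three quarters ≈ 6.74%.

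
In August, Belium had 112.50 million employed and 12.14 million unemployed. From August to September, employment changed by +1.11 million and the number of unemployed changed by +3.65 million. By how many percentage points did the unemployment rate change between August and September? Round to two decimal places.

The unemployment rate changed by +2.46 percentage points.

August: labor force = 112.50 + 12.14 = 124.64; u = 12.14/124.64 = 9.74%.
September: labor force = 113.61 + 15.79 = 129.40; u = 15.79/129.40 = 12.20%.
Change = 12.20% − 9.74% = +2.46 pp.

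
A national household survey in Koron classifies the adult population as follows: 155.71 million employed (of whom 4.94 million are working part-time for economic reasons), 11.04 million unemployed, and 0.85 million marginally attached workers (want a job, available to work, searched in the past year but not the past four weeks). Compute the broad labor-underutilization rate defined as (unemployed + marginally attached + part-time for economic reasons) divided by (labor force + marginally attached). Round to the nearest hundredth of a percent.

Labor force = 155.71 + 11.04 = 166.75 million.
Numerator = 11.04 + 0.85 + 4.94 = 16.83 million.
Denominator = 166.75 + 0.85 = 167.60 million.
Broad rate = 16.83 / 167.60 = 10.04%.

Broad underutilization rate ≈ 10.04%.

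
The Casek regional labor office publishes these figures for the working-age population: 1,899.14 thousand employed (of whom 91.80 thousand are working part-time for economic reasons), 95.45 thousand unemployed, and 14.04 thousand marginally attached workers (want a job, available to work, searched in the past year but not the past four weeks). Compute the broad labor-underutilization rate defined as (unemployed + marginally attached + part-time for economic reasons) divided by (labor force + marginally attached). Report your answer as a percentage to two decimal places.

Broad underutilization rate ≈ 10.02%.

Labor force = 1,899.14 + 95.45 = 1,994.59 thousand.
Numerator = 95.45 + 14.04 + 91.80 = 201.29 thousand.
Denominator = 1,994.59 + 14.04 = 2,008.63 thousand.
Broad rate = 201.29 / 2,008.63 = 10.02%.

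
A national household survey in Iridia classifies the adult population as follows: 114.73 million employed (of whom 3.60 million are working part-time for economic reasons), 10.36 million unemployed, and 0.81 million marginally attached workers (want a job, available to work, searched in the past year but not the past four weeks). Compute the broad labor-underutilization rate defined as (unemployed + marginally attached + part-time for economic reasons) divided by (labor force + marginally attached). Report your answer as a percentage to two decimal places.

Labor force = 114.73 + 10.36 = 125.09 million.
Numerator = 10.36 + 0.81 + 3.60 = 14.77 million.
Denominator = 125.09 + 0.81 = 125.90 million.
Broad rate = 14.77 / 125.90 = 11.73%.

Broad underutilization rate ≈ 11.73%.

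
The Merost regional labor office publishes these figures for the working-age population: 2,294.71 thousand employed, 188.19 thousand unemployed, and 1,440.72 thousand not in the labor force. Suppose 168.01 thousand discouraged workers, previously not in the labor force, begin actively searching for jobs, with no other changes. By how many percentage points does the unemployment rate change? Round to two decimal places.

Initially, labor force = 2,294.71 + 188.19 = 2,482.90 thousand, so u = 188.19/2,482.90 = 7.58%.
After the change, unemployed and labor force both rise by 168.01 → E = 2,294.71, U = 356.20, labor force = 2,650.91 thousand.
New unemployment rate = 356.20 / 2,650.91 = 13.44%.
Change = 13.44% − 7.58% = +5.86 percentage points.

The unemployment rate changes by +5.86 percentage points.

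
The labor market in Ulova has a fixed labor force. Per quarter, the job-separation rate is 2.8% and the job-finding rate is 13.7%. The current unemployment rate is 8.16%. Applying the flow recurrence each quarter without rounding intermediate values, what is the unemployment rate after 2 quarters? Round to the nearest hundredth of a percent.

With a fixed labor force, u_{t+1} = u_t + s·(1−u_t) − f·u_t = u_t·(1−s−f) + s.
Here 1−s−f = 0.835 and s = 0.028.
u_1 = 0.081600 × 0.835 + 0.028 = 0.096136.
u_2 = 0.096136 × 0.835 + 0.028 = 0.108274.

Unemployment rate after two quarters ≈ 10.83%.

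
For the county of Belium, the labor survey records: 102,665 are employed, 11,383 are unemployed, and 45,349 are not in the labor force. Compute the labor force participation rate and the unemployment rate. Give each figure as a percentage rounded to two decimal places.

Labor force participation rate ≈ 71.55%; unemployment rate ≈ 9.98%.

Labor force = employed + unemployed = 102,665 + 11,383 = 114,048.
Working-age population = 114,048 + 45,349 = 159,397.
Unemployment rate = 11,383 / 114,048 = 9.98%.
Labor force participation rate = 114,048 / 159,397 = 71.55%.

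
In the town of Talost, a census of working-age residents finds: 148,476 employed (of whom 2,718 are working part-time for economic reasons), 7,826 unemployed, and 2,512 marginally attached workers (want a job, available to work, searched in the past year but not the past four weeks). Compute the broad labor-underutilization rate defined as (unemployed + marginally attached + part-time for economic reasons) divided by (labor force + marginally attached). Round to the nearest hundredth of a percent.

Labor force = 148,476 + 7,826 = 156,302.
Numerator = 7,826 + 2,512 + 2,718 = 13,056.
Denominator = 156,302 + 2,512 = 158,814.
Broad rate = 13,056 / 158,814 = 8.22%.

Broad underutilization rate ≈ 8.22%.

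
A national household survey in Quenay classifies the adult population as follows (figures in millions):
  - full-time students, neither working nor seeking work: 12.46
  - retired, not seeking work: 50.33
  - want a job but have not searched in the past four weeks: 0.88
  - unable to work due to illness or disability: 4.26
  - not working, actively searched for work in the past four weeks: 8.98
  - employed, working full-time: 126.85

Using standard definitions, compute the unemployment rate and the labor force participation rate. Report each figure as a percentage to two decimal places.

Unemployment rate ≈ 6.61%; labor force participation rate ≈ 66.66%.

Employed = 126.85 million.
Unemployed = 8.98 million.
Labor force = 126.85 + 8.98 = 135.83 million.
Not in labor force = 12.46 + 50.33 + 0.88 + 4.26 = 67.93 million (those not working and not actively searching are outside the labor force — including those who want a job but have given up searching).
Civilian working-age population = 135.83 + 67.93 = 203.76 million.
Unemployment rate = 8.98 / 135.83 = 6.61%.
Labor force participation rate = 135.83 / 203.76 = 66.66%.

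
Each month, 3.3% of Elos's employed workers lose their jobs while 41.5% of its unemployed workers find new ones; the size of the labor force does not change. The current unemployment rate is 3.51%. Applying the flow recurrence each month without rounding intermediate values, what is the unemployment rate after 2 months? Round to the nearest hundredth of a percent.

Unemployment rate after two months ≈ 6.19%.

With a fixed labor force, u_{t+1} = u_t + s·(1−u_t) − f·u_t = u_t·(1−s−f) + s.
Here 1−s−f = 0.552 and s = 0.033.
u_1 = 0.035100 × 0.552 + 0.033 = 0.052375.
u_2 = 0.052375 × 0.552 + 0.033 = 0.061911.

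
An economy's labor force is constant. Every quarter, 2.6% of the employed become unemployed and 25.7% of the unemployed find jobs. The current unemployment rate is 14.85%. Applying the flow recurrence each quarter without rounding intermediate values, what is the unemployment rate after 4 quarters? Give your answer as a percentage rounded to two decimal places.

Unemployment rate after four quarters ≈ 10.68%.

With a fixed labor force, u_{t+1} = u_t + s·(1−u_t) − f·u_t = u_t·(1−s−f) + s.
Here 1−s−f = 0.717 and s = 0.026.
u_1 = 0.148500 × 0.717 + 0.026 = 0.132474.
u_2 = 0.132474 × 0.717 + 0.026 = 0.120984.
u_3 = 0.120984 × 0.717 + 0.026 = 0.112746.
u_4 = 0.112746 × 0.717 + 0.026 = 0.106839.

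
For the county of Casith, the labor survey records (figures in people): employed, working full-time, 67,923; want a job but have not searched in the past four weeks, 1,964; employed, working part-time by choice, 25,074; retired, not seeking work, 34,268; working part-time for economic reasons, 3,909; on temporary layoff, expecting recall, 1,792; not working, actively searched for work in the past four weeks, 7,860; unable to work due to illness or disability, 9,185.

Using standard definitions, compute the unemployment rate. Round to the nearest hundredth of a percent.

Employed = 67,923 + 25,074 + 3,909 = 96,906 (anyone who worked, including part-time for economic reasons, counts as employed).
Unemployed = 1,792 + 7,860 = 9,652 (jobless and actively searching, or on temporary layoff).
Labor force = 96,906 + 9,652 = 106,558.
Unemployment rate = 9,652 / 106,558 = 9.06%.

Unemployment rate ≈ 9.06%.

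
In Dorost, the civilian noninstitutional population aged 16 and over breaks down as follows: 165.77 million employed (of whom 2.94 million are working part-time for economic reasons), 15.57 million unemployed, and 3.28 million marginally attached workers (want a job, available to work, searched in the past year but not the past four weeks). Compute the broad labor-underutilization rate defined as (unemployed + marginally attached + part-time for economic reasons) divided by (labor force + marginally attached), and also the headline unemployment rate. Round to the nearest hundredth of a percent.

Labor force = 165.77 + 15.57 = 181.34 million.
Numerator = 15.57 + 3.28 + 2.94 = 21.79 million.
Denominator = 181.34 + 3.28 = 184.62 million.
Broad rate = 21.79 / 184.62 = 11.80%.
Headline unemployment rate = 15.57 / 181.34 = 8.59%.

Broad underutilization rate ≈ 11.80%; headline unemployment rate ≈ 8.59%.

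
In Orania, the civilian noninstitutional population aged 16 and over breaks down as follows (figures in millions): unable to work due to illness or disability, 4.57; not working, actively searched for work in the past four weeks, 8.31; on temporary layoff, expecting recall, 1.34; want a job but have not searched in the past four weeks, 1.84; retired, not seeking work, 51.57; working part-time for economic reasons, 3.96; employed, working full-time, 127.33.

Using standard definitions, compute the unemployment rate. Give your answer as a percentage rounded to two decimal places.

Unemployment rate ≈ 6.85%.

Employed = 3.96 + 127.33 = 131.29 million (anyone who worked, including part-time for economic reasons, counts as employed).
Unemployed = 8.31 + 1.34 = 9.65 million (jobless and actively searching, or on temporary layoff).
Labor force = 131.29 + 9.65 = 140.94 million.
Unemployment rate = 9.65 / 140.94 = 6.85%.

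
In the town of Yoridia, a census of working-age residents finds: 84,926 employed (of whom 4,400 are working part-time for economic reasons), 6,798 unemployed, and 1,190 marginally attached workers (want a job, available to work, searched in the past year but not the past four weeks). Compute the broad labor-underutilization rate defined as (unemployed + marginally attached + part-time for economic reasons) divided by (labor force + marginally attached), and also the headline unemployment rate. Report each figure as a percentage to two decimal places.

Broad underutilization rate ≈ 13.33%; headline unemployment rate ≈ 7.41%.

Labor force = 84,926 + 6,798 = 91,724.
Numerator = 6,798 + 1,190 + 4,400 = 12,388.
Denominator = 91,724 + 1,190 = 92,914.
Broad rate = 12,388 / 92,914 = 13.33%.
Headline unemployment rate = 6,798 / 91,724 = 7.41%.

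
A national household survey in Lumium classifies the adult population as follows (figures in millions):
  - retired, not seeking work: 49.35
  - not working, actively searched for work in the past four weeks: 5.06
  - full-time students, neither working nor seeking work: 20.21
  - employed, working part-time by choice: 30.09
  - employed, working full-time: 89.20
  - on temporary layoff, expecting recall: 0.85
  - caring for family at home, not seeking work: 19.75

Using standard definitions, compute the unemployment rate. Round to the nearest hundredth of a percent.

Unemployment rate ≈ 4.72%.

Employed = 30.09 + 89.20 = 119.29 million.
Unemployed = 5.06 + 0.85 = 5.91 million (jobless and actively searching, or on temporary layoff).
Labor force = 119.29 + 5.91 = 125.20 million.
Unemployment rate = 5.91 / 125.20 = 4.72%.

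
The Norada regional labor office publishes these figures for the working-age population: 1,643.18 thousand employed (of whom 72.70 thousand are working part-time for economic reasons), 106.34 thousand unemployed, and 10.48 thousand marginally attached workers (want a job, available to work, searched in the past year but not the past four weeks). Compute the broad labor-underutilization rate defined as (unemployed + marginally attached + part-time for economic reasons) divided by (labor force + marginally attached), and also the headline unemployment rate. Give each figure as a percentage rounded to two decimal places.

Broad underutilization rate ≈ 10.77%; headline unemployment rate ≈ 6.08%.

Labor force = 1,643.18 + 106.34 = 1,749.52 thousand.
Numerator = 106.34 + 10.48 + 72.70 = 189.52 thousand.
Denominator = 1,749.52 + 10.48 = 1,760.00 thousand.
Broad rate = 189.52 / 1,760.00 = 10.77%.
Headline unemployment rate = 106.34 / 1,749.52 = 6.08%.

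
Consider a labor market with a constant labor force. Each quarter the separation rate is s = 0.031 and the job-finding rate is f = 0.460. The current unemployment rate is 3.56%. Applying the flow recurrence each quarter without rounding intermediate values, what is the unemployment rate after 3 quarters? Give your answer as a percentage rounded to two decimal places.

With a fixed labor force, u_{t+1} = u_t + s·(1−u_t) − f·u_t = u_t·(1−s−f) + s.
Here 1−s−f = 0.509 and s = 0.031.
u_1 = 0.035600 × 0.509 + 0.031 = 0.049120.
u_2 = 0.049120 × 0.509 + 0.031 = 0.056002.
u_3 = 0.056002 × 0.509 + 0.031 = 0.059505.

Unemployment rate after three quarters ≈ 5.95%.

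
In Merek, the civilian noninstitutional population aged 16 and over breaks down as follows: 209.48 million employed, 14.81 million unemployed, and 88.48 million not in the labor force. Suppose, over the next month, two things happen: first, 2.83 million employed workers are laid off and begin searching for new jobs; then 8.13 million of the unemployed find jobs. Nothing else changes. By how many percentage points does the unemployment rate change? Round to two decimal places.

Initially, labor force = 209.48 + 14.81 = 224.29 million, so u = 14.81/224.29 = 6.60%.
After the first change, employed falls and unemployed rises by 2.83; labor force unchanged → E = 206.65, U = 17.64, labor force = 224.29 million.
After the second change, unemployed falls and employed rises by 8.13; labor force unchanged → E = 214.78, U = 9.51, labor force = 224.29 million.
New unemployment rate = 9.51 / 224.29 = 4.24%.
Change = 4.24% − 6.60% = −2.36 percentage points.

The unemployment rate changes by −2.36 percentage points.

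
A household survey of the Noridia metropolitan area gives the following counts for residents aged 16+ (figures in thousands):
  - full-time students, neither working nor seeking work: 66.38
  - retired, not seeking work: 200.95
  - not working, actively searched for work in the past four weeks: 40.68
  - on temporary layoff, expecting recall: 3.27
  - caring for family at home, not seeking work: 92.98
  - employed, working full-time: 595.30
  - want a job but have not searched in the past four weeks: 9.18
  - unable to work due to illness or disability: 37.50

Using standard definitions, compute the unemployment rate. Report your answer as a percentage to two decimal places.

Unemployment rate ≈ 6.88%.

Employed = 595.30 thousand.
Unemployed = 40.68 + 3.27 = 43.95 thousand (jobless and actively searching, or on temporary layoff).
Labor force = 595.30 + 43.95 = 639.25 thousand.
Unemployment rate = 43.95 / 639.25 = 6.88%.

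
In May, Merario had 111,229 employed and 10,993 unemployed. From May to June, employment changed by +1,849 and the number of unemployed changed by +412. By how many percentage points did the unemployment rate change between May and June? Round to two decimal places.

May: labor force = 111,229 + 10,993 = 122,222; u = 10,993/122,222 = 8.99%.
June: labor force = 113,078 + 11,405 = 124,483; u = 11,405/124,483 = 9.16%.
Change = 9.16% − 8.99% = +0.17 pp.

The unemployment rate changed by +0.17 percentage points.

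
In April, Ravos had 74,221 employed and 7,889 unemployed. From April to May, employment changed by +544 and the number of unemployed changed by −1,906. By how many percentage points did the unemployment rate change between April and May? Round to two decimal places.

April: labor force = 74,221 + 7,889 = 82,110; u = 7,889/82,110 = 9.61%.
May: labor force = 74,765 + 5,983 = 80,748; u = 5,983/80,748 = 7.41%.
Change = 7.41% − 9.61% = −2.20 pp.

The unemployment rate changed by −2.20 percentage points.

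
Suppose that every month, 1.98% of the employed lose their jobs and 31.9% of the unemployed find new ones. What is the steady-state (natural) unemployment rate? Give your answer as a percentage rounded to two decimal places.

At steady state the flows balance: s·E = f·U, so U/(E+U) = s/(s+f).
u* = 1.98 / (1.98 + 31.9) = 1.98 / 33.88 = 5.84%.

Steady-state unemployment rate ≈ 5.84%.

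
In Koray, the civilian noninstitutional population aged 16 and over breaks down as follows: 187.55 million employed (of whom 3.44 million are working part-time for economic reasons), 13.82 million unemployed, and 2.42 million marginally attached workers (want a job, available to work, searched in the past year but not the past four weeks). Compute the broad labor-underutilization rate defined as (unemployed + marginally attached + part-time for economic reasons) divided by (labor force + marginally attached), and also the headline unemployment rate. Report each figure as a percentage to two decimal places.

Broad underutilization rate ≈ 9.66%; headline unemployment rate ≈ 6.86%.

Labor force = 187.55 + 13.82 = 201.37 million.
Numerator = 13.82 + 2.42 + 3.44 = 19.68 million.
Denominator = 201.37 + 2.42 = 203.79 million.
Broad rate = 19.68 / 203.79 = 9.66%.
Headline unemployment rate = 13.82 / 201.37 = 6.86%.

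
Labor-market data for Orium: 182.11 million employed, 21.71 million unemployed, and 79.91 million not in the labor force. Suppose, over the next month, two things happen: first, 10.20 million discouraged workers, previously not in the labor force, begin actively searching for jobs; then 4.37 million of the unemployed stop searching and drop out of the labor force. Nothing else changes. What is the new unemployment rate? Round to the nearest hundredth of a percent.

Initially, labor force = 182.11 + 21.71 = 203.82 million, so u = 21.71/203.82 = 10.65%.
After the first change, unemployed and labor force both rise by 10.20 → E = 182.11, U = 31.91, labor force = 214.02 million.
After the second change, unemployed and labor force both fall by 4.37 → E = 182.11, U = 27.54, labor force = 209.65 million.
New unemployment rate = 27.54 / 209.65 = 13.14%.

New unemployment rate ≈ 13.14%.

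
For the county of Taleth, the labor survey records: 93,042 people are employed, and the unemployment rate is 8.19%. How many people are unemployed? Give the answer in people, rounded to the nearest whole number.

Let U be the number unemployed. The labor force is E + U, and U/(E+U) = 0.0819.
So U = 0.0819 × 93,042 / (1 − 0.0819) = 7620.14 / 0.9181 ≈ 8,300.

About 8,300 are unemployed.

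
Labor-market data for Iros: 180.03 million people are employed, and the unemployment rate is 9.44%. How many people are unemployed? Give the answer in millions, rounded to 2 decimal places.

About 18.77 million are unemployed.

Let U be the number unemployed. The labor force is E + U, and U/(E+U) = 0.0944.
So U = 0.0944 × 180.03 / (1 − 0.0944) = 16.9948 / 0.9056 ≈ 18.77 million.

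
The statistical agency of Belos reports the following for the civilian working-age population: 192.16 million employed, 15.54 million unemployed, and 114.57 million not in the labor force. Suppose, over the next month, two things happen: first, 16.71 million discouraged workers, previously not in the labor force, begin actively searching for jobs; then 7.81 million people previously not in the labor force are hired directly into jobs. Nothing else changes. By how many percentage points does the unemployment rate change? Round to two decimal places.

The unemployment rate changes by +6.41 percentage points.

Initially, labor force = 192.16 + 15.54 = 207.70 million, so u = 15.54/207.70 = 7.48%.
After the first change, unemployed and labor force both rise by 16.71 → E = 192.16, U = 32.25, labor force = 224.41 million.
After the second change, employed and labor force both rise by 7.81; unemployed unchanged → E = 199.97, U = 32.25, labor force = 232.22 million.
New unemployment rate = 32.25 / 232.22 = 13.89%.
Change = 13.89% − 7.48% = +6.41 percentage points.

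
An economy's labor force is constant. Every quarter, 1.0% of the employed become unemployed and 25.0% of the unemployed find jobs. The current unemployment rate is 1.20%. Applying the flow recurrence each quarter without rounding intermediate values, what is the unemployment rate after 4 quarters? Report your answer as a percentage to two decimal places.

Unemployment rate after four quarters ≈ 3.05%.

With a fixed labor force, u_{t+1} = u_t + s·(1−u_t) − f·u_t = u_t·(1−s−f) + s.
Here 1−s−f = 0.740 and s = 0.010.
u_1 = 0.012000 × 0.740 + 0.010 = 0.018880.
u_2 = 0.018880 × 0.740 + 0.010 = 0.023971.
u_3 = 0.023971 × 0.740 + 0.010 = 0.027739.
u_4 = 0.027739 × 0.740 + 0.010 = 0.030527.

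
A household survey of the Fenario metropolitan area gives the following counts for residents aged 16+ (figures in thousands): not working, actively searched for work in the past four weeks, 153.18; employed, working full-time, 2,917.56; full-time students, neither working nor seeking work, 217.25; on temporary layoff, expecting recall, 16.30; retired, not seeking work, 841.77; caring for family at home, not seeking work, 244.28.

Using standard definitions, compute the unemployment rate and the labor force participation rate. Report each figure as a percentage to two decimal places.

Employed = 2,917.56 thousand.
Unemployed = 153.18 + 16.30 = 169.48 thousand (jobless and actively searching, or on temporary layoff).
Labor force = 2,917.56 + 169.48 = 3,087.04 thousand.
Not in labor force = 217.25 + 841.77 + 244.28 = 1,303.30 thousand (those not working and not actively searching are outside the labor force).
Civilian working-age population = 3,087.04 + 1,303.30 = 4,390.34 thousand.
Unemployment rate = 169.48 / 3,087.04 = 5.49%.
Labor force participation rate = 3,087.04 / 4,390.34 = 70.31%.

Unemployment rate ≈ 5.49%; labor force participation rate ≈ 70.31%.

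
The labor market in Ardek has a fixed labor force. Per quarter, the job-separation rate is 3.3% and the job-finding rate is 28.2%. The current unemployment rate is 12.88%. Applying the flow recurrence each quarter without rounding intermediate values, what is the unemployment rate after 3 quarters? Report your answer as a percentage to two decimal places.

With a fixed labor force, u_{t+1} = u_t + s·(1−u_t) − f·u_t = u_t·(1−s−f) + s.
Here 1−s−f = 0.685 and s = 0.033.
u_1 = 0.128800 × 0.685 + 0.033 = 0.121228.
u_2 = 0.121228 × 0.685 + 0.033 = 0.116041.
u_3 = 0.116041 × 0.685 + 0.033 = 0.112488.

Unemployment rate after three quarters ≈ 11.25%.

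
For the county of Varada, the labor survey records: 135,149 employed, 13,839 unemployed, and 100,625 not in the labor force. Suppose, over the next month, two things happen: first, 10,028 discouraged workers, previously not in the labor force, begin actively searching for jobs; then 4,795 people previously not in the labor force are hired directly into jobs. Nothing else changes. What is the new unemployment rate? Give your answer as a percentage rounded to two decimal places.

New unemployment rate ≈ 14.57%.

Initially, labor force = 135,149 + 13,839 = 148,988, so u = 13,839/148,988 = 9.29%.
After the first change, unemployed and labor force both rise by 10,028 → E = 135,149, U = 23,867, labor force = 159,016.
After the second change, employed and labor force both rise by 4,795; unemployed unchanged → E = 139,944, U = 23,867, labor force = 163,811.
New unemployment rate = 23,867 / 163,811 = 14.57%.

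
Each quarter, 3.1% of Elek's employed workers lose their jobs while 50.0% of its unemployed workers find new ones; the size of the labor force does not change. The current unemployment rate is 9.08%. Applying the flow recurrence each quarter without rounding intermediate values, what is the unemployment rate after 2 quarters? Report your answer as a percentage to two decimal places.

Unemployment rate after two quarters ≈ 6.55%.

With a fixed labor force, u_{t+1} = u_t + s·(1−u_t) − f·u_t = u_t·(1−s−f) + s.
Here 1−s−f = 0.469 and s = 0.031.
u_1 = 0.090800 × 0.469 + 0.031 = 0.073585.
u_2 = 0.073585 × 0.469 + 0.031 = 0.065511.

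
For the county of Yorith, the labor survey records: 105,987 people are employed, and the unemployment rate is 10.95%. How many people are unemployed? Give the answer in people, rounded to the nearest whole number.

About 13,033 are unemployed.

Let U be the number unemployed. The labor force is E + U, and U/(E+U) = 0.1095.
So U = 0.1095 × 105,987 / (1 − 0.1095) = 11605.58 / 0.8905 ≈ 13,033.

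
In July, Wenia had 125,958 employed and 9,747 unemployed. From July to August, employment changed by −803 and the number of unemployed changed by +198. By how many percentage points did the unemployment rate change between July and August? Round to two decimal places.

July: labor force = 125,958 + 9,747 = 135,705; u = 9,747/135,705 = 7.18%.
August: labor force = 125,155 + 9,945 = 135,100; u = 9,945/135,100 = 7.36%.
Change = 7.36% − 7.18% = +0.18 pp.

The unemployment rate changed by +0.18 percentage points.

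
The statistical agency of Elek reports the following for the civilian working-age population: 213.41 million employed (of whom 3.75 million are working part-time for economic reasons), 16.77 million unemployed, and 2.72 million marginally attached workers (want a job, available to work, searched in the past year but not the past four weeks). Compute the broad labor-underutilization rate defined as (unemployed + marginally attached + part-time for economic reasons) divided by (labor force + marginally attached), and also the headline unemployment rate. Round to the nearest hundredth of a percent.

Broad underutilization rate ≈ 9.98%; headline unemployment rate ≈ 7.29%.

Labor force = 213.41 + 16.77 = 230.18 million.
Numerator = 16.77 + 2.72 + 3.75 = 23.24 million.
Denominator = 230.18 + 2.72 = 232.90 million.
Broad rate = 23.24 / 232.90 = 9.98%.
Headline unemployment rate = 16.77 / 230.18 = 7.29%.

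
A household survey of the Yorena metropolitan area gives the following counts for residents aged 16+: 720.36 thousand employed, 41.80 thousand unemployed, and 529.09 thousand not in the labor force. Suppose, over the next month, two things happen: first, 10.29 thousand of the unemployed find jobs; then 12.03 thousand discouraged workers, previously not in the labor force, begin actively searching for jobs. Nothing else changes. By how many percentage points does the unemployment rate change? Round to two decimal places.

Initially, labor force = 720.36 + 41.80 = 762.16 thousand, so u = 41.80/762.16 = 5.48%.
After the first change, unemployed falls and employed rises by 10.29; labor force unchanged → E = 730.65, U = 31.51, labor force = 762.16 thousand.
After the second change, unemployed and labor force both rise by 12.03 → E = 730.65, U = 43.54, labor force = 774.19 thousand.
New unemployment rate = 43.54 / 774.19 = 5.62%.
Change = 5.62% − 5.48% = +0.14 percentage points.

The unemployment rate changes by +0.14 percentage points.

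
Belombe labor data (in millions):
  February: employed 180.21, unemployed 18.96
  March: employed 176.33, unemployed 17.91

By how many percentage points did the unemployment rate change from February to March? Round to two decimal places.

February: labor force = 180.21 + 18.96 = 199.17; u = 18.96/199.17 = 9.52%.
March: labor force = 176.33 + 17.91 = 194.24; u = 17.91/194.24 = 9.22%.
Change = 9.22% − 9.52% = −0.30 pp.

The unemployment rate changed by −0.30 percentage points.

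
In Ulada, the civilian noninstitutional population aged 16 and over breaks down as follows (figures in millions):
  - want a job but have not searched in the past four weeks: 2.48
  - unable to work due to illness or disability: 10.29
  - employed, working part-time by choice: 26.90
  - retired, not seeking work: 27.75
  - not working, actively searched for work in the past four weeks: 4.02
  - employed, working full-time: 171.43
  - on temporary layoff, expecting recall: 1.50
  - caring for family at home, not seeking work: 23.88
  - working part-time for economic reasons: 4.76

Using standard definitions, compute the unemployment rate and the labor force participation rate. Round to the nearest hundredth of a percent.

Unemployment rate ≈ 2.65%; labor force participation rate ≈ 76.41%.

Employed = 26.90 + 171.43 + 4.76 = 203.09 million (anyone who worked, including part-time for economic reasons, counts as employed).
Unemployed = 4.02 + 1.50 = 5.52 million (jobless and actively searching, or on temporary layoff).
Labor force = 203.09 + 5.52 = 208.61 million.
Not in labor force = 2.48 + 10.29 + 27.75 + 23.88 = 64.40 million (those not working and not actively searching are outside the labor force — including those who want a job but have given up searching).
Civilian working-age population = 208.61 + 64.40 = 273.01 million.
Unemployment rate = 5.52 / 208.61 = 2.65%.
Labor force participation rate = 208.61 / 273.01 = 76.41%.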